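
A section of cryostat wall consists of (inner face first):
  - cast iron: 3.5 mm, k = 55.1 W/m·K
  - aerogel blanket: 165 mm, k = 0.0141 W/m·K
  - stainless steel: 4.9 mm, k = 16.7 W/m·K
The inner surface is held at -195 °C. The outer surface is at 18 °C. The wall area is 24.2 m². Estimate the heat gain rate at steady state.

Q ≈ 440 W

Thermal resistances in series:
R_cast iron = L/(kA) = 0.0035/(55.1×24.2) = 2.625×10^-6 K/W
R_aerogel blanket = L/(kA) = 0.165/(0.0141×24.2) = 0.4836 K/W
R_stainless steel = L/(kA) = 0.0049/(16.7×24.2) = 1.212×10^-5 K/W
R_total = 0.4836 K/W
Q = ΔT / R_total = 213 / 0.4836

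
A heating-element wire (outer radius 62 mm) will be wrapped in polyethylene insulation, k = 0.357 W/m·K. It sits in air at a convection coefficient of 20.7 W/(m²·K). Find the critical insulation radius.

r_cr ≈ 17.2 mm

For a cylinder r_cr = k/h = 0.357/20.7
r_cr = 17.2 mm; since the bare radius (62 mm) is above r_cr, any added insulation will reduce heat loss.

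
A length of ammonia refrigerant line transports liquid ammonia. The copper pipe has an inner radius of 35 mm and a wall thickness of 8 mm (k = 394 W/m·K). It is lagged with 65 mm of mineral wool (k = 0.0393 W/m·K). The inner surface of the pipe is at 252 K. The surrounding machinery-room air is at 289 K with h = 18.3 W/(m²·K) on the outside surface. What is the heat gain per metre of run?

Treating each annulus and film as a series resistance:
R_copper pipe wall = ln(43/35)/(2π×394×1) = 8.315×10^-5 K/W
R_mineral wool = ln(108/43)/(2π×0.0393×1) = 3.73 K/W
R_outer film = 1/(h_o·2πr_oL) = 1/(18.3×2π×0.108×1) = 0.08053 K/W
R_total = 3.81 K/W
Q = ΔT/R_total = 37/3.81

q′ ≈ 9.71 W/m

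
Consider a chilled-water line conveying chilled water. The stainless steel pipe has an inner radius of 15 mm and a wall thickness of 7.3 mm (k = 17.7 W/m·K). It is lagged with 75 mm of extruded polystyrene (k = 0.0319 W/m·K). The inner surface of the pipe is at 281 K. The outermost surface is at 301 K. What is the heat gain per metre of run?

Treating each annulus and film as a series resistance:
R_stainless steel pipe wall = ln(22.3/15)/(2π×17.7×1) = 0.003566 K/W
R_extruded polystyrene = ln(97.3/22.3)/(2π×0.0319×1) = 7.35 K/W
R_total = 7.354 K/W
Q = ΔT/R_total = 20/7.354

q′ ≈ 2.72 W/m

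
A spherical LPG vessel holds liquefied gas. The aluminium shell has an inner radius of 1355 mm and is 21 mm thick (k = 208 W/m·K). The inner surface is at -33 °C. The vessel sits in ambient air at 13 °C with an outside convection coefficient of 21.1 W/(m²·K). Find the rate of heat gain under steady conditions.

Spherical conduction: R = (1/r_in − 1/r_out)/(4πk) per layer; series-sum.
R_aluminium shell = (1/1.355 − 1/1.376)/(4π×208) = 4.309×10^-6 K/W
R_outer film = 1/(h·4πr_o²) = 1/(21.1×4π×1.376²) = 0.001992 K/W
R_total = 0.001996 K/W
Q = ΔT/R_total = 46/0.001996

Q ≈ 23000 W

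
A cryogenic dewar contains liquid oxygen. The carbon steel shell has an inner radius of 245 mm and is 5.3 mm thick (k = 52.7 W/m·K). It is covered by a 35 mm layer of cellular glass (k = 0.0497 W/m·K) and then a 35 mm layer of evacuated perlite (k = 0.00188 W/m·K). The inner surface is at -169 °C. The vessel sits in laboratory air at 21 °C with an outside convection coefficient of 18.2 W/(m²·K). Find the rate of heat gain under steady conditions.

Q ≈ 11.2 W

For a spherical shell R = (1/r₁ − 1/r₂)/(4πk); film R = 1/(h·4πr²). In series:
R_carbon steel shell = (1/0.245 − 1/0.2503)/(4π×52.7) = 1.305×10^-4 K/W
R_cellular glass = (1/0.2503 − 1/0.2853)/(4π×0.0497) = 0.7848 K/W
R_evacuated perlite = (1/0.2853 − 1/0.3203)/(4π×0.00188) = 16.21 K/W
R_outer film = 1/(h·4πr_o²) = 1/(18.2×4π×0.3203²) = 0.04262 K/W
R_total = 17.04 K/W
Q = ΔT/R_total = 190/17.04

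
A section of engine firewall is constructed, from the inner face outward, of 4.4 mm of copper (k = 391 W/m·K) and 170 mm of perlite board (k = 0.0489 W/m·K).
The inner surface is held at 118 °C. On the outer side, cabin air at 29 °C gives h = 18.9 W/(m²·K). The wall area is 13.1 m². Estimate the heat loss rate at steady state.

Q ≈ 330 W

Treating each layer as a thermal resistance in series:
R_copper = L/(kA) = 0.0044/(391×13.1) = 8.59×10^-7 K/W
R_perlite board = L/(kA) = 0.17/(0.0489×13.1) = 0.2654 K/W
R_outer film = 1/(h_o·A) = 1/(18.9×13.1) = 0.004039 K/W
R_total = 0.2694 K/W
Q = ΔT / R_total = 89 / 0.2694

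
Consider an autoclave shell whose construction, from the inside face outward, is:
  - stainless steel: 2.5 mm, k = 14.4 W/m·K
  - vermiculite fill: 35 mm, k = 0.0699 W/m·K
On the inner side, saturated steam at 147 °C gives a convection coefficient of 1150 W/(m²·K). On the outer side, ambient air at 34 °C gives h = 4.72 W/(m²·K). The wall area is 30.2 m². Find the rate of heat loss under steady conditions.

Series thermal resistances:
R_inner film = 1/(h_i·A) = 1/(1150×30.2) = 2.879×10^-5 K/W
R_stainless steel = L/(kA) = 0.0025/(14.4×30.2) = 5.749×10^-6 K/W
R_vermiculite fill = L/(kA) = 0.035/(0.0699×30.2) = 0.01658 K/W
R_outer film = 1/(h_o·A) = 1/(4.72×30.2) = 0.007015 K/W
R_total = 0.02363 K/W
Q = ΔT / R_total = 113 / 0.02363

Q ≈ 4780 W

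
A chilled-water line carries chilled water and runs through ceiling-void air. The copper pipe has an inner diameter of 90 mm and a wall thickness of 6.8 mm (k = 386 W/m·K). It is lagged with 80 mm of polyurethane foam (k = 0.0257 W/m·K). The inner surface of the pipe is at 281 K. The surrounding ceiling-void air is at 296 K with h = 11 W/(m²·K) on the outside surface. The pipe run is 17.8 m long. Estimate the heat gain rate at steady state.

Q ≈ 45.3 W

Radial resistances (cylindrical: R_cond = ln(r_o/r_i)/(2πkL), R_conv = 1/(h·2πrL)):
R_copper pipe wall = ln(51.8/45)/(2π×386×17.8) = 3.26×10^-6 K/W
R_polyurethane foam = ln(131.8/51.8)/(2π×0.0257×17.8) = 0.3249 K/W
R_outer film = 1/(h_o·2πr_oL) = 1/(11×2π×0.1318×17.8) = 0.006167 K/W
R_total = 0.3311 K/W
Q = ΔT/R_total = 15/0.3311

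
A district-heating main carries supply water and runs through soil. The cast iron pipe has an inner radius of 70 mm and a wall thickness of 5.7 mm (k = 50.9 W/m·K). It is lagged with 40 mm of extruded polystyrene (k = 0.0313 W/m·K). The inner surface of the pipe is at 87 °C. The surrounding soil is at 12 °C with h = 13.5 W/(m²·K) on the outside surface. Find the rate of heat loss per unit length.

Treating each annulus and film as a series resistance:
R_cast iron pipe wall = ln(75.7/70)/(2π×50.9×1) = 2.448×10^-4 K/W
R_extruded polystyrene = ln(115.7/75.7)/(2π×0.0313×1) = 2.157 K/W
R_outer film = 1/(h_o·2πr_oL) = 1/(13.5×2π×0.1157×1) = 0.1019 K/W
R_total = 2.259 K/W
Q = ΔT/R_total = 75/2.259

q′ ≈ 33.2 W/m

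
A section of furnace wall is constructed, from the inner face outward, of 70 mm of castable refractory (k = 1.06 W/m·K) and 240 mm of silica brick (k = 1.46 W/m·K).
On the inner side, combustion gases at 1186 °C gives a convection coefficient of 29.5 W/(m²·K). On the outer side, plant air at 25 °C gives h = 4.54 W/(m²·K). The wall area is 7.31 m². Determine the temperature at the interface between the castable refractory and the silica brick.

Model the wall as resistances in series:
R_inner film = 1/(h_i·A) = 1/(29.5×7.31) = 0.004637 K/W
R_castable refractory = L/(kA) = 0.07/(1.06×7.31) = 0.009034 K/W
R_silica brick = L/(kA) = 0.24/(1.46×7.31) = 0.02249 K/W
R_outer film = 1/(h_o·A) = 1/(4.54×7.31) = 0.03013 K/W
R_total = 0.06629 K/W;  Q = ΔT/R_total = 1161/0.06629 = 17510 W
T_interface = T_inner − Q·ΣR(inner→interface) = 1186 − 17500×0.01367

T ≈ 947 °C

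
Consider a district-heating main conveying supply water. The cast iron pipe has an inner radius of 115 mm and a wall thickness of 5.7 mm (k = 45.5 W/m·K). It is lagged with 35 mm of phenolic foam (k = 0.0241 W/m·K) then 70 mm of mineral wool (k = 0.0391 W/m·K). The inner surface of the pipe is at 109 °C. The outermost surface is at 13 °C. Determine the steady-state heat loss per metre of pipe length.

q′ ≈ 30.1 W/m

For a radial system each layer contributes R = ln(r_out/r_in)/(2πkL); films add R = 1/(hA).
R_cast iron pipe wall = ln(120.7/115)/(2π×45.5×1) = 1.692×10^-4 K/W
R_phenolic foam = ln(155.7/120.7)/(2π×0.0241×1) = 1.682 K/W
R_mineral wool = ln(225.7/155.7)/(2π×0.0391×1) = 1.511 K/W
R_total = 3.193 K/W
Q = ΔT/R_total = 96/3.193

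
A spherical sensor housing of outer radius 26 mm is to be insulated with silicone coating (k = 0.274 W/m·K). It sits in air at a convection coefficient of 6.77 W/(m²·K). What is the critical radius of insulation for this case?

r_cr ≈ 80.9 mm

For a sphere r_cr = 2k/h = 2×0.274/6.77
r_cr = 80.9 mm; since the bare radius (26 mm) is below r_cr, adding a thin layer of insulation will *increase* heat loss.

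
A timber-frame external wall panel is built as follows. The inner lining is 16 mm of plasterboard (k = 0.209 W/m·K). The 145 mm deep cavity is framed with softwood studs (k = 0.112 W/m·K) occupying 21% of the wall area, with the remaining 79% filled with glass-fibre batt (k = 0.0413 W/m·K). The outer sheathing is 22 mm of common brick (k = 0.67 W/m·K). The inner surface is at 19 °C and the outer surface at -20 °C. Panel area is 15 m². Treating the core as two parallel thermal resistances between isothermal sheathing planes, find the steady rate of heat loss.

Q ≈ 217 W

Sheathing layers in series; stud and cavity paths in parallel between them.
R_inner = 0.016/(0.209×15) = 0.005104 K/W
R_stud  = 0.145/(0.112×0.21×15) = 0.411 K/W
R_cav   = 0.145/(0.0413×0.79×15) = 0.2963 K/W
1/R_core = 1/R_stud + 1/R_cav → R_core = 0.1722 K/W
R_outer = 0.022/(0.67×15) = 0.002189 K/W
R_total = 0.1795 K/W
Q = ΔT/R_total = 39/0.1795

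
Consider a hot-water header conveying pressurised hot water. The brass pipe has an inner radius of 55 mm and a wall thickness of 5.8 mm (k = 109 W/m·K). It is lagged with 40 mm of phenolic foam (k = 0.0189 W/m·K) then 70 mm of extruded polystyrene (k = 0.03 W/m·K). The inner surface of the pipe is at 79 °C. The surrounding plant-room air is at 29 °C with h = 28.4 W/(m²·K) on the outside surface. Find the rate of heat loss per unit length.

For a radial system each layer contributes R = ln(r_out/r_in)/(2πkL); films add R = 1/(hA).
R_brass pipe wall = ln(60.8/55)/(2π×109×1) = 1.464×10^-4 K/W
R_phenolic foam = ln(100.8/60.8)/(2π×0.0189×1) = 4.257 K/W
R_extruded polystyrene = ln(170.8/100.8)/(2π×0.03×1) = 2.798 K/W
R_outer film = 1/(h_o·2πr_oL) = 1/(28.4×2π×0.1708×1) = 0.03281 K/W
R_total = 7.088 K/W
Q = ΔT/R_total = 50/7.088

q′ ≈ 7.05 W/m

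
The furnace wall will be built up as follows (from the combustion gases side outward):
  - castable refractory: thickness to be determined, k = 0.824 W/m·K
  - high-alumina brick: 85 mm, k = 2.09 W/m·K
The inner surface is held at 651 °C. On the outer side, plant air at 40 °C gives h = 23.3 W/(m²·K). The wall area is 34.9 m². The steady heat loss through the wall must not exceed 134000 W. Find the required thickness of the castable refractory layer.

Using the resistance-network approach (series):
R_high-alumina brick = L/(kA) = 0.085/(2.09×34.9) = 0.001165 K/W
R_outer film = 1/(h_o·A) = 1/(23.3×34.9) = 0.00123 K/W
Sum of the known resistances R_other = 0.002395 K/W
Required total resistance R_tot = ΔT/Q_allow = 611/134000 = 0.00456 K/W
R_castable refractory = R_tot − R_other = 0.002165 K/W
L = R·k·A = 0.002165×0.824×34.9

L ≈ 62.2 mm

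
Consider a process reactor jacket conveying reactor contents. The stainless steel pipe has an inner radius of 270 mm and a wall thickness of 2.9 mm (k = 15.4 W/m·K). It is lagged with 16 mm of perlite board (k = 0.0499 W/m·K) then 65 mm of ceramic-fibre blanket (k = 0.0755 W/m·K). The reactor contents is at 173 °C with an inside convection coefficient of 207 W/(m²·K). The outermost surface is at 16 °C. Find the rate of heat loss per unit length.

q′ ≈ 256 W/m

Cylindrical conduction, so R = ln(r₂/r₁)/(2πkL) per layer, in series:
R_inner film = 1/(h_i·2πr₁L) = 1/(207×2π×0.27×1) = 0.002848 K/W
R_stainless steel pipe wall = ln(272.9/270)/(2π×15.4×1) = 1.104×10^-4 K/W
R_perlite board = ln(288.9/272.9)/(2π×0.0499×1) = 0.1817 K/W
R_ceramic-fibre blanket = ln(353.9/288.9)/(2π×0.0755×1) = 0.4278 K/W
R_total = 0.6125 K/W
Q = ΔT/R_total = 157/0.6125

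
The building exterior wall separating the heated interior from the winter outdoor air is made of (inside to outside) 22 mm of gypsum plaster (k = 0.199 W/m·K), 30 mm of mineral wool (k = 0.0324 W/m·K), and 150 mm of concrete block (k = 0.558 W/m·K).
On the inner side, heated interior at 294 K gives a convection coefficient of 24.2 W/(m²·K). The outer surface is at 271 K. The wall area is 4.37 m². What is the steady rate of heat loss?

Using the resistance-network approach (series):
R_inner film = 1/(h_i·A) = 1/(24.2×4.37) = 0.009456 K/W
R_gypsum plaster = L/(kA) = 0.022/(0.199×4.37) = 0.0253 K/W
R_mineral wool = L/(kA) = 0.03/(0.0324×4.37) = 0.2119 K/W
R_concrete block = L/(kA) = 0.15/(0.558×4.37) = 0.06151 K/W
R_total = 0.3082 K/W
Q = ΔT / R_total = 23 / 0.3082

Q ≈ 74.6 W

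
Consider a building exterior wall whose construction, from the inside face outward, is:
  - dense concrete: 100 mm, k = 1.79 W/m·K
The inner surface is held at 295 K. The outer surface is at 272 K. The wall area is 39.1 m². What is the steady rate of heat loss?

Series thermal resistances:
R_dense concrete = L/(kA) = 0.1/(1.79×39.1) = 0.001429 K/W
R_total = 0.001429 K/W
Q = ΔT / R_total = 23 / 0.001429

Q ≈ 16100 W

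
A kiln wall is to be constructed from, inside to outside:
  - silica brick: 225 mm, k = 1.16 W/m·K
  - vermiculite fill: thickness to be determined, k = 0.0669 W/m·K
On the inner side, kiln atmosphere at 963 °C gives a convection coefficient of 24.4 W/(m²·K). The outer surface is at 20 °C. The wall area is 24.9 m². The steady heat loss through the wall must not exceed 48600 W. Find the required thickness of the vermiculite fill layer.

L ≈ 16.6 mm

Model the wall as resistances in series:
R_inner film = 1/(h_i·A) = 1/(24.4×24.9) = 0.001646 K/W
R_silica brick = L/(kA) = 0.225/(1.16×24.9) = 0.00779 K/W
Sum of the known resistances R_other = 0.009436 K/W
Required total resistance R_tot = ΔT/Q_allow = 943/48600 = 0.0194 K/W
R_vermiculite fill = R_tot − R_other = 0.009968 K/W
L = R·k·A = 0.009968×0.0669×24.9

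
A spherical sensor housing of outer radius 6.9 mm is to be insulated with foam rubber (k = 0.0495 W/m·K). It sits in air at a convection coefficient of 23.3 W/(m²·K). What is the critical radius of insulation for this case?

For a sphere r_cr = 2k/h = 2×0.0495/23.3
r_cr = 4.25 mm; since the bare radius (6.9 mm) is above r_cr, any added insulation will reduce heat loss.

r_cr ≈ 4.25 mm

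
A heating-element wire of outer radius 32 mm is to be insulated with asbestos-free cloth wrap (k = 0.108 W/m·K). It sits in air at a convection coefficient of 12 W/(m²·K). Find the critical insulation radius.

For a cylinder r_cr = k/h = 0.108/12
r_cr = 9 mm; since the bare radius (32 mm) is above r_cr, any added insulation will reduce heat loss.

r_cr ≈ 9 mm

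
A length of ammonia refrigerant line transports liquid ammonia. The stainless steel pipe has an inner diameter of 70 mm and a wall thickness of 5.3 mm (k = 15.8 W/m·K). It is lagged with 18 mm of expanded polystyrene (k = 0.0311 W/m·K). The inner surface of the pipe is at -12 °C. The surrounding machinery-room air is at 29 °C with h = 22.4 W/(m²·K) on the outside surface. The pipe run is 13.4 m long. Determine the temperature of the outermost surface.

Cylindrical conduction, so R = ln(r₂/r₁)/(2πkL) per layer, in series:
R_stainless steel pipe wall = ln(40.3/35)/(2π×15.8×13.4) = 1.06×10^-4 K/W
R_expanded polystyrene = ln(58.3/40.3)/(2π×0.0311×13.4) = 0.141 K/W
R_outer film = 1/(h_o·2πr_oL) = 1/(22.4×2π×0.0583×13.4) = 0.009095 K/W
R_total = 0.1502 K/W
Q = ΔT/R_total = 41/0.1502
Q = 273 W
T_interface = T_inner + Q·ΣR(inner→interface) = -12 + 273×0.1411

T ≈ 26.5 °C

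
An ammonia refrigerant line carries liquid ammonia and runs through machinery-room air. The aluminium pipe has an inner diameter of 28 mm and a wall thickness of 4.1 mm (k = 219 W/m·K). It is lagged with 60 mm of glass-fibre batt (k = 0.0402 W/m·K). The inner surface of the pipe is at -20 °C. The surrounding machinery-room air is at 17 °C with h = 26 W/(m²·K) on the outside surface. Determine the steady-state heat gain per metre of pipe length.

Cylindrical conduction, so R = ln(r₂/r₁)/(2πkL) per layer, in series:
R_aluminium pipe wall = ln(18.1/14)/(2π×219×1) = 1.867×10^-4 K/W
R_glass-fibre batt = ln(78.1/18.1)/(2π×0.0402×1) = 5.788 K/W
R_outer film = 1/(h_o·2πr_oL) = 1/(26×2π×0.0781×1) = 0.07838 K/W
R_total = 5.867 K/W
Q = ΔT/R_total = 37/5.867

q′ ≈ 6.31 W/m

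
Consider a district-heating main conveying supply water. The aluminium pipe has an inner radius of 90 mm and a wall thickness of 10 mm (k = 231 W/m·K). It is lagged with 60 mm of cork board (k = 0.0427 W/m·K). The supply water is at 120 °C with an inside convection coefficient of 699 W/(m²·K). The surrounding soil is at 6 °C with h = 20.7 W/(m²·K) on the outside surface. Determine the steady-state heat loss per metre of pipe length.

q′ ≈ 63.2 W/m

For a radial system each layer contributes R = ln(r_out/r_in)/(2πkL); films add R = 1/(hA).
R_inner film = 1/(h_i·2πr₁L) = 1/(699×2π×0.09×1) = 0.00253 K/W
R_aluminium pipe wall = ln(100/90)/(2π×231×1) = 7.259×10^-5 K/W
R_cork board = ln(160/100)/(2π×0.0427×1) = 1.752 K/W
R_outer film = 1/(h_o·2πr_oL) = 1/(20.7×2π×0.16×1) = 0.04805 K/W
R_total = 1.802 K/W
Q = ΔT/R_total = 114/1.802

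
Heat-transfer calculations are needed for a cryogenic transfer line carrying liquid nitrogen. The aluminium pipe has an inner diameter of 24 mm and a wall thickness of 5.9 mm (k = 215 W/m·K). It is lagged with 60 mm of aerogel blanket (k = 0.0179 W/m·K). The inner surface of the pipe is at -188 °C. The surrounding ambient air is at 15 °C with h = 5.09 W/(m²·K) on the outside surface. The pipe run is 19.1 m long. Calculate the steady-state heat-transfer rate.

Q ≈ 288 W

Radial resistances (cylindrical: R_cond = ln(r_o/r_i)/(2πkL), R_conv = 1/(h·2πrL)):
R_aluminium pipe wall = ln(17.9/12)/(2π×215×19.1) = 1.55×10^-5 K/W
R_aerogel blanket = ln(77.9/17.9)/(2π×0.0179×19.1) = 0.6846 K/W
R_outer film = 1/(h_o·2πr_oL) = 1/(5.09×2π×0.0779×19.1) = 0.02102 K/W
R_total = 0.7056 K/W
Q = ΔT/R_total = 203/0.7056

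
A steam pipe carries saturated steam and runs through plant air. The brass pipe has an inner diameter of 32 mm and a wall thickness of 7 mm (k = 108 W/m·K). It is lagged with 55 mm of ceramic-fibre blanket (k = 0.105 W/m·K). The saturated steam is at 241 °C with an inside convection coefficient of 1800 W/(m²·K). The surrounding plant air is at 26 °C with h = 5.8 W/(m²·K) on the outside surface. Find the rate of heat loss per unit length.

Treating each annulus and film as a series resistance:
R_inner film = 1/(h_i·2πr₁L) = 1/(1800×2π×0.016×1) = 0.005526 K/W
R_brass pipe wall = ln(23/16)/(2π×108×1) = 5.348×10^-4 K/W
R_ceramic-fibre blanket = ln(78/23)/(2π×0.105×1) = 1.851 K/W
R_outer film = 1/(h_o·2πr_oL) = 1/(5.8×2π×0.078×1) = 0.3518 K/W
R_total = 2.209 K/W
Q = ΔT/R_total = 215/2.209

q′ ≈ 97.3 W/m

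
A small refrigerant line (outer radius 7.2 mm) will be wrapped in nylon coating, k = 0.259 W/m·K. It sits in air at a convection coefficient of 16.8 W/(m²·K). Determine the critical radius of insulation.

For a cylinder r_cr = k/h = 0.259/16.8
r_cr = 15.4 mm; since the bare radius (7.2 mm) is below r_cr, adding a thin layer of insulation will *increase* heat loss.

r_cr ≈ 15.4 mm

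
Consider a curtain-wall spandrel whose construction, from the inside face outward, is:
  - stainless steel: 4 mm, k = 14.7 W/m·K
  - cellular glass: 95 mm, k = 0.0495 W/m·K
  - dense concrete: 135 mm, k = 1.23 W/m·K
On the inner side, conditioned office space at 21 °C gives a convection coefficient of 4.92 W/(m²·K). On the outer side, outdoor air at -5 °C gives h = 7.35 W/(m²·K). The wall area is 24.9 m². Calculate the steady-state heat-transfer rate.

Thermal resistances in series:
R_inner film = 1/(h_i·A) = 1/(4.92×24.9) = 0.008163 K/W
R_stainless steel = L/(kA) = 0.004/(14.7×24.9) = 1.093×10^-5 K/W
R_cellular glass = L/(kA) = 0.095/(0.0495×24.9) = 0.07708 K/W
R_dense concrete = L/(kA) = 0.135/(1.23×24.9) = 0.004408 K/W
R_outer film = 1/(h_o·A) = 1/(7.35×24.9) = 0.005464 K/W
R_total = 0.09512 K/W
Q = ΔT / R_total = 26 / 0.09512

Q ≈ 273 W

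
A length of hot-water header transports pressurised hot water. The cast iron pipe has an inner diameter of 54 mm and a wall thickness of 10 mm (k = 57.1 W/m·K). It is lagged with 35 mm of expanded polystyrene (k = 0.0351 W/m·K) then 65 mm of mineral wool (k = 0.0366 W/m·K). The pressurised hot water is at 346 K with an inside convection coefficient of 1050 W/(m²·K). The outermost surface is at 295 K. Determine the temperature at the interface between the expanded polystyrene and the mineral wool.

Treating each annulus and film as a series resistance:
R_inner film = 1/(h_i·2πr₁L) = 1/(1050×2π×0.027×1) = 0.005614 K/W
R_cast iron pipe wall = ln(37/27)/(2π×57.1×1) = 8.782×10^-4 K/W
R_expanded polystyrene = ln(72/37)/(2π×0.0351×1) = 3.019 K/W
R_mineral wool = ln(137/72)/(2π×0.0366×1) = 2.797 K/W
R_total = 5.823 K/W
Q = ΔT/R_total = 51/5.823
Q = 8.76 W/m
T_interface = T_inner − Q·ΣR(inner→interface) = 346 − 8.76×3.025

T ≈ 320 K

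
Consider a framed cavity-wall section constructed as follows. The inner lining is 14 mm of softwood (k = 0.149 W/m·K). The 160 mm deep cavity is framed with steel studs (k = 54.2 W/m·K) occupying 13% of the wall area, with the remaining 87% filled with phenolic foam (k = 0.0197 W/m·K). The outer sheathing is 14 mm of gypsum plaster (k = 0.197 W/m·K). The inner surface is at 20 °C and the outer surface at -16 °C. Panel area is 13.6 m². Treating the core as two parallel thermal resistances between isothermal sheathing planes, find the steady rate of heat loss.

Sheathing layers in series; stud and cavity paths in parallel between them.
R_inner = 0.014/(0.149×13.6) = 0.006909 K/W
R_stud  = 0.16/(54.2×0.13×13.6) = 0.00167 K/W
R_cav   = 0.16/(0.0197×0.87×13.6) = 0.6864 K/W
1/R_core = 1/R_stud + 1/R_cav → R_core = 0.001666 K/W
R_outer = 0.014/(0.197×13.6) = 0.005225 K/W
R_total = 0.0138 K/W
Q = ΔT/R_total = 36/0.0138

Q ≈ 2610 W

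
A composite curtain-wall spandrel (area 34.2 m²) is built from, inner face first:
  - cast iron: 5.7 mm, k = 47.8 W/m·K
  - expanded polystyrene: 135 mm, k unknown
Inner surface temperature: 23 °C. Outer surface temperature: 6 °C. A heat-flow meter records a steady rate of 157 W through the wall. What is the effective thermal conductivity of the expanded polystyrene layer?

Using the resistance-network approach (series):
R_cast iron = L/(kA) = 0.0057/(47.8×34.2) = 3.487×10^-6 K/W
Sum of known resistances R_other = 3.487×10^-6 K/W
Total R = ΔT/Q = 17/157 = 0.1083 K/W
R_expanded polystyrene = R_total − R_other = 0.1083 K/W
k = L/(R·A) = 0.135/(0.1083×34.2)

k ≈ 0.0365 W/(m·K)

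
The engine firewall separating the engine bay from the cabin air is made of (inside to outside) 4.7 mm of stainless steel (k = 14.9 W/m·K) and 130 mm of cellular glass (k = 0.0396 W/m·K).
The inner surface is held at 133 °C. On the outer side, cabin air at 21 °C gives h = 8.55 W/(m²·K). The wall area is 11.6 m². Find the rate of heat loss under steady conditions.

Q ≈ 382 W

Treating each layer as a thermal resistance in series:
R_stainless steel = L/(kA) = 0.0047/(14.9×11.6) = 2.719×10^-5 K/W
R_cellular glass = L/(kA) = 0.13/(0.0396×11.6) = 0.283 K/W
R_outer film = 1/(h_o·A) = 1/(8.55×11.6) = 0.01008 K/W
R_total = 0.2931 K/W
Q = ΔT / R_total = 112 / 0.2931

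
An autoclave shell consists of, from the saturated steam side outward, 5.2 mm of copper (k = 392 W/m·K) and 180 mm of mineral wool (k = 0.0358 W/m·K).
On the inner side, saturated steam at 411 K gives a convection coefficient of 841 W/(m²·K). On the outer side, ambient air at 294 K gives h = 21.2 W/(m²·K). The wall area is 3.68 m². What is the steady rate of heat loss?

Using the resistance-network approach (series):
R_inner film = 1/(h_i·A) = 1/(841×3.68) = 3.231×10^-4 K/W
R_copper = L/(kA) = 0.0052/(392×3.68) = 3.605×10^-6 K/W
R_mineral wool = L/(kA) = 0.18/(0.0358×3.68) = 1.366 K/W
R_outer film = 1/(h_o·A) = 1/(21.2×3.68) = 0.01282 K/W
R_total = 1.379 K/W
Q = ΔT / R_total = 117 / 1.379

Q ≈ 84.8 W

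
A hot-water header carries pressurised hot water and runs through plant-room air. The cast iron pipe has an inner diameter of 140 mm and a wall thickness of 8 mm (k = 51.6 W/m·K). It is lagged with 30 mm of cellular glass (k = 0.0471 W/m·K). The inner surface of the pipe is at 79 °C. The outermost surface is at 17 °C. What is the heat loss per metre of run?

q′ ≈ 56.4 W/m

Treating each annulus and film as a series resistance:
R_cast iron pipe wall = ln(78/70)/(2π×51.6×1) = 3.338×10^-4 K/W
R_cellular glass = ln(108/78)/(2π×0.0471×1) = 1.1 K/W
R_total = 1.1 K/W
Q = ΔT/R_total = 62/1.1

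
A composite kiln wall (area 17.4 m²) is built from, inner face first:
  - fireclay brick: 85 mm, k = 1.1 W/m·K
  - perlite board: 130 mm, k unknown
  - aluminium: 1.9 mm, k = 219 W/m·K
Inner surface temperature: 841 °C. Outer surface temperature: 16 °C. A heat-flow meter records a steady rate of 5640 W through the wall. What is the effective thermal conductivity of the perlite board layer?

k ≈ 0.0527 W/(m·K)

Treating each layer as a thermal resistance in series:
R_fireclay brick = L/(kA) = 0.085/(1.1×17.4) = 0.004441 K/W
R_aluminium = L/(kA) = 0.0019/(219×17.4) = 4.986×10^-7 K/W
Sum of known resistances R_other = 0.004441 K/W
Total R = ΔT/Q = 825/5640 = 0.1463 K/W
R_perlite board = R_total − R_other = 0.1418 K/W
k = L/(R·A) = 0.13/(0.1418×17.4)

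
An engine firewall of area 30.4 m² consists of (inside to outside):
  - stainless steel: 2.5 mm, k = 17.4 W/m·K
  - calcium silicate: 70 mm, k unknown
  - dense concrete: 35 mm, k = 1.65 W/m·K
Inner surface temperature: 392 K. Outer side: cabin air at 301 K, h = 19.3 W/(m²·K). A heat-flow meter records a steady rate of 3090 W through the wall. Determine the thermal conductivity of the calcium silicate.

Thermal resistances in series:
R_stainless steel = L/(kA) = 0.0025/(17.4×30.4) = 4.726×10^-6 K/W
R_dense concrete = L/(kA) = 0.035/(1.65×30.4) = 6.978×10^-4 K/W
R_outer film = 1/(h_o·A) = 1/(19.3×30.4) = 0.001704 K/W
Sum of known resistances R_other = 0.002407 K/W
Total R = ΔT/Q = 91/3090 = 0.02945 K/W
R_calcium silicate = R_total − R_other = 0.02704 K/W
k = L/(R·A) = 0.07/(0.02704×30.4)

k ≈ 0.0851 W/(m·K)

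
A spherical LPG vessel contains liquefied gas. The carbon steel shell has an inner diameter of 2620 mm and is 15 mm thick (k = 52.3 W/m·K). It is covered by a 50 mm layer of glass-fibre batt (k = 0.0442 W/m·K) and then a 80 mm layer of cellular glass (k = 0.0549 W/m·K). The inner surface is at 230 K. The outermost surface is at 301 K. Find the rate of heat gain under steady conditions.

Q ≈ 661 W

For a spherical shell R = (1/r₁ − 1/r₂)/(4πk); film R = 1/(h·4πr²). In series:
R_carbon steel shell = (1/1.31 − 1/1.325)/(4π×52.3) = 1.315×10^-5 K/W
R_glass-fibre batt = (1/1.325 − 1/1.375)/(4π×0.0442) = 0.04941 K/W
R_cellular glass = (1/1.375 − 1/1.455)/(4π×0.0549) = 0.05796 K/W
R_total = 0.1074 K/W
Q = ΔT/R_total = 71/0.1074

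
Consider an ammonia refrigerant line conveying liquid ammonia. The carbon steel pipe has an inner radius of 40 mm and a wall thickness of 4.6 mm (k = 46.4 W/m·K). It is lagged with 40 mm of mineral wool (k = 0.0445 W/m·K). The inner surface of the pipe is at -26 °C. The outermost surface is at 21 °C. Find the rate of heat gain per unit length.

q′ ≈ 20.5 W/m

Cylindrical conduction, so R = ln(r₂/r₁)/(2πkL) per layer, in series:
R_carbon steel pipe wall = ln(44.6/40)/(2π×46.4×1) = 3.734×10^-4 K/W
R_mineral wool = ln(84.6/44.6)/(2π×0.0445×1) = 2.29 K/W
R_total = 2.29 K/W
Q = ΔT/R_total = 47/2.29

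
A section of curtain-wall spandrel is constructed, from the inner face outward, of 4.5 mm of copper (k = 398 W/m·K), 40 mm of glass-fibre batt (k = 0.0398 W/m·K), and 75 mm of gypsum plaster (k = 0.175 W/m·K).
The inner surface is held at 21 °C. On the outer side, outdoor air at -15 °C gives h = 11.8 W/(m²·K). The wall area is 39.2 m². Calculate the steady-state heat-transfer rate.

Using the resistance-network approach (series):
R_copper = L/(kA) = 0.0045/(398×39.2) = 2.884×10^-7 K/W
R_glass-fibre batt = L/(kA) = 0.04/(0.0398×39.2) = 0.02564 K/W
R_gypsum plaster = L/(kA) = 0.075/(0.175×39.2) = 0.01093 K/W
R_outer film = 1/(h_o·A) = 1/(11.8×39.2) = 0.002162 K/W
R_total = 0.03873 K/W
Q = ΔT / R_total = 36 / 0.03873

Q ≈ 929 W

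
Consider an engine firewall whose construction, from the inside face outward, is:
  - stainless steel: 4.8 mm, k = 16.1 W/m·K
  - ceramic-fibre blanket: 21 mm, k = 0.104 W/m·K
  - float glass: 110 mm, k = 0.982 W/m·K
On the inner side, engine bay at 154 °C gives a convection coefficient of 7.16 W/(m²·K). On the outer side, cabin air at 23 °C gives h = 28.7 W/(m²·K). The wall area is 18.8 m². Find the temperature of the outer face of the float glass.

T ≈ 32.3 °C

Using the resistance-network approach (series):
R_inner film = 1/(h_i·A) = 1/(7.16×18.8) = 0.007429 K/W
R_stainless steel = L/(kA) = 0.0048/(16.1×18.8) = 1.586×10^-5 K/W
R_ceramic-fibre blanket = L/(kA) = 0.021/(0.104×18.8) = 0.01074 K/W
R_float glass = L/(kA) = 0.11/(0.982×18.8) = 0.005958 K/W
R_outer film = 1/(h_o·A) = 1/(28.7×18.8) = 0.001853 K/W
R_total = 0.026 K/W;  Q = ΔT/R_total = 131/0.026 = 5039 W
T_interface = T_inner − Q·ΣR(inner→interface) = 154 − 5040×0.02414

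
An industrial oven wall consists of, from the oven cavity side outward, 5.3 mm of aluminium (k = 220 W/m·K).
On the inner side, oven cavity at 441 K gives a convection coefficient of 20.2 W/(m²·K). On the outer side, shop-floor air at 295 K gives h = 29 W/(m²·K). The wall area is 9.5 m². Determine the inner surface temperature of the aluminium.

Thermal resistances in series:
R_inner film = 1/(h_i·A) = 1/(20.2×9.5) = 0.005211 K/W
R_aluminium = L/(kA) = 0.0053/(220×9.5) = 2.536×10^-6 K/W
R_outer film = 1/(h_o·A) = 1/(29×9.5) = 0.00363 K/W
R_total = 0.008843 K/W;  Q = ΔT/R_total = 146/0.008843 = 16510 W
T_interface = T_inner − Q·ΣR(inner→interface) = 441 − 16500×0.005211

T ≈ 355 K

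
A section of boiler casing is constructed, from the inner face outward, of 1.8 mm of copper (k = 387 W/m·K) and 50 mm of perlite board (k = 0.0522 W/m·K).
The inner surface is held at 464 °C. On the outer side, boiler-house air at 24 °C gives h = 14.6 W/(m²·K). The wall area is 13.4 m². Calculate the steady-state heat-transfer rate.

Q ≈ 5740 W

Treating each layer as a thermal resistance in series:
R_copper = L/(kA) = 0.0018/(387×13.4) = 3.471×10^-7 K/W
R_perlite board = L/(kA) = 0.05/(0.0522×13.4) = 0.07148 K/W
R_outer film = 1/(h_o·A) = 1/(14.6×13.4) = 0.005111 K/W
R_total = 0.07659 K/W
Q = ΔT / R_total = 440 / 0.07659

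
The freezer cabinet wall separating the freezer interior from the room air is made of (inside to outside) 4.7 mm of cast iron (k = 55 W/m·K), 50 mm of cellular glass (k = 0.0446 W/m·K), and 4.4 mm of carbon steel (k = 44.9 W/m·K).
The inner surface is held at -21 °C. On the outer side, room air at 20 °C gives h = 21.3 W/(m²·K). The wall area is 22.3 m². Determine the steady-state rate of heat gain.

Q ≈ 783 W

Series thermal resistances:
R_cast iron = L/(kA) = 0.0047/(55×22.3) = 3.832×10^-6 K/W
R_cellular glass = L/(kA) = 0.05/(0.0446×22.3) = 0.05027 K/W
R_carbon steel = L/(kA) = 0.0044/(44.9×22.3) = 4.394×10^-6 K/W
R_outer film = 1/(h_o·A) = 1/(21.3×22.3) = 0.002105 K/W
R_total = 0.05239 K/W
Q = ΔT / R_total = 41 / 0.05239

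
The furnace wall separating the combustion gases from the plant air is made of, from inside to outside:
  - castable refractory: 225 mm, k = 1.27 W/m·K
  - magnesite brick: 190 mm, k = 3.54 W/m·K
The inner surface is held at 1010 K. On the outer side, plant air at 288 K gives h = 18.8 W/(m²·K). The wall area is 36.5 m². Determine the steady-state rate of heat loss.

Q ≈ 92800 W

Model the wall as resistances in series:
R_castable refractory = L/(kA) = 0.225/(1.27×36.5) = 0.004854 K/W
R_magnesite brick = L/(kA) = 0.19/(3.54×36.5) = 0.00147 K/W
R_outer film = 1/(h_o·A) = 1/(18.8×36.5) = 0.001457 K/W
R_total = 0.007782 K/W
Q = ΔT / R_total = 722 / 0.007782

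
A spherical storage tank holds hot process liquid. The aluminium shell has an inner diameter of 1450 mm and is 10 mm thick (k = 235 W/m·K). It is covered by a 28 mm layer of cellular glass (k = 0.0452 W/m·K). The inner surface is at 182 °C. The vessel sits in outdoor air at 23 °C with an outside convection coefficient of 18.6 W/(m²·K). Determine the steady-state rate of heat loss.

Radial (spherical) resistances in series:
R_aluminium shell = (1/0.725 − 1/0.735)/(4π×235) = 6.355×10^-6 K/W
R_cellular glass = (1/0.735 − 1/0.763)/(4π×0.0452) = 0.0879 K/W
R_outer film = 1/(h·4πr_o²) = 1/(18.6×4π×0.763²) = 0.007349 K/W
R_total = 0.09526 K/W
Q = ΔT/R_total = 159/0.09526

Q ≈ 1670 W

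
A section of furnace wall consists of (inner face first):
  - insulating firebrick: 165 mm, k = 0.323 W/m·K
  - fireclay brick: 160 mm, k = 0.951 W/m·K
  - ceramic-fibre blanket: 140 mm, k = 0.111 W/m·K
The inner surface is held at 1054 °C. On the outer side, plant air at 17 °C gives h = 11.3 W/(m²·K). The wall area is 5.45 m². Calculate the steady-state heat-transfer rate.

Q ≈ 2790 W

Thermal resistances in series:
R_insulating firebrick = L/(kA) = 0.165/(0.323×5.45) = 0.09373 K/W
R_fireclay brick = L/(kA) = 0.16/(0.951×5.45) = 0.03087 K/W
R_ceramic-fibre blanket = L/(kA) = 0.14/(0.111×5.45) = 0.2314 K/W
R_outer film = 1/(h_o·A) = 1/(11.3×5.45) = 0.01624 K/W
R_total = 0.3723 K/W
Q = ΔT / R_total = 1037 / 0.3723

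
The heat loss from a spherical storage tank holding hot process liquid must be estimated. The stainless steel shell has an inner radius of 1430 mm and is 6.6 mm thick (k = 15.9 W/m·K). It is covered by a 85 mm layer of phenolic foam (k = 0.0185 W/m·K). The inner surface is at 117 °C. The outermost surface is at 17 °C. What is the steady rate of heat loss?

Each spherical layer contributes R = (1/r_i − 1/r_o)/(4πk):
R_stainless steel shell = (1/1.43 − 1/1.4366)/(4π×15.9) = 1.608×10^-5 K/W
R_phenolic foam = (1/1.4366 − 1/1.5216)/(4π×0.0185) = 0.1673 K/W
R_total = 0.1673 K/W
Q = ΔT/R_total = 100/0.1673

Q ≈ 598 W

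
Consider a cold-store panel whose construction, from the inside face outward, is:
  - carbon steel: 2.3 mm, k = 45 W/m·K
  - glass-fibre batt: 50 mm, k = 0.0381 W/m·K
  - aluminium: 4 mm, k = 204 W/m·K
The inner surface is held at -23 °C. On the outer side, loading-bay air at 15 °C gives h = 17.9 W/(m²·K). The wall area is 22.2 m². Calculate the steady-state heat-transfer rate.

Q ≈ 617 W

Model the wall as resistances in series:
R_carbon steel = L/(kA) = 0.0023/(45×22.2) = 2.302×10^-6 K/W
R_glass-fibre batt = L/(kA) = 0.05/(0.0381×22.2) = 0.05911 K/W
R_aluminium = L/(kA) = 0.004/(204×22.2) = 8.832×10^-7 K/W
R_outer film = 1/(h_o·A) = 1/(17.9×22.2) = 0.002516 K/W
R_total = 0.06163 K/W
Q = ΔT / R_total = 38 / 0.06163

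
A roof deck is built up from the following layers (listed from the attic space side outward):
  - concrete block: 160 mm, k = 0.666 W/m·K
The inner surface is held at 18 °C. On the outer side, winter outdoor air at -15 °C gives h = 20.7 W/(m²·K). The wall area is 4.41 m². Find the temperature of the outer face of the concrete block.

Thermal resistances in series:
R_concrete block = L/(kA) = 0.16/(0.666×4.41) = 0.05448 K/W
R_outer film = 1/(h_o·A) = 1/(20.7×4.41) = 0.01095 K/W
R_total = 0.06543 K/W;  Q = ΔT/R_total = 33/0.06543 = 504.4 W
T_interface = T_inner − Q·ΣR(inner→interface) = 18 − 504×0.05448

T ≈ -9.48 °C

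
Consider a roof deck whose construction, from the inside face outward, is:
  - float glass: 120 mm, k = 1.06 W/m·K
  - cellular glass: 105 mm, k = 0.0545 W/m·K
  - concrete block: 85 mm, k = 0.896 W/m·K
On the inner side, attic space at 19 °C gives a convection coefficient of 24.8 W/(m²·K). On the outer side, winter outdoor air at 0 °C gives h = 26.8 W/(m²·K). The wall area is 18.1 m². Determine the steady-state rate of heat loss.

Q ≈ 155 W

Model the wall as resistances in series:
R_inner film = 1/(h_i·A) = 1/(24.8×18.1) = 0.002228 K/W
R_float glass = L/(kA) = 0.12/(1.06×18.1) = 0.006255 K/W
R_cellular glass = L/(kA) = 0.105/(0.0545×18.1) = 0.1064 K/W
R_concrete block = L/(kA) = 0.085/(0.896×18.1) = 0.005241 K/W
R_outer film = 1/(h_o·A) = 1/(26.8×18.1) = 0.002062 K/W
R_total = 0.1222 K/W
Q = ΔT / R_total = 19 / 0.1222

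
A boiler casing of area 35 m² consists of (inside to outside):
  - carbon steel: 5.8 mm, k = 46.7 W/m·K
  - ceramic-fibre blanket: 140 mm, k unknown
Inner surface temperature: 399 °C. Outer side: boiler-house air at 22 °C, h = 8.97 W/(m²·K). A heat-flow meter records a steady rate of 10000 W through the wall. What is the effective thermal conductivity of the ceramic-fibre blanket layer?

k ≈ 0.116 W/(m·K)

Thermal resistances in series:
R_carbon steel = L/(kA) = 0.0058/(46.7×35) = 3.548×10^-6 K/W
R_outer film = 1/(h_o·A) = 1/(8.97×35) = 0.003185 K/W
Sum of known resistances R_other = 0.003189 K/W
Total R = ΔT/Q = 377/10000 = 0.0377 K/W
R_ceramic-fibre blanket = R_total − R_other = 0.03451 K/W
k = L/(R·A) = 0.14/(0.03451×35)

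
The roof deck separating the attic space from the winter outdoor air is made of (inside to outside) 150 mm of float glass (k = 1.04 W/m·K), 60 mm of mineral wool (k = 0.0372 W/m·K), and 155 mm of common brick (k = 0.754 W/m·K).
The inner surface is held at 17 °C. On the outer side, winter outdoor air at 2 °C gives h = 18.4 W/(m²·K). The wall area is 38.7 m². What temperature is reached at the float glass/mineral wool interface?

Thermal resistances in series:
R_float glass = L/(kA) = 0.15/(1.04×38.7) = 0.003727 K/W
R_mineral wool = L/(kA) = 0.06/(0.0372×38.7) = 0.04168 K/W
R_common brick = L/(kA) = 0.155/(0.754×38.7) = 0.005312 K/W
R_outer film = 1/(h_o·A) = 1/(18.4×38.7) = 0.001404 K/W
R_total = 0.05212 K/W;  Q = ΔT/R_total = 15/0.05212 = 287.8 W
T_interface = T_inner − Q·ΣR(inner→interface) = 17 − 288×0.003727

T ≈ 15.9 °C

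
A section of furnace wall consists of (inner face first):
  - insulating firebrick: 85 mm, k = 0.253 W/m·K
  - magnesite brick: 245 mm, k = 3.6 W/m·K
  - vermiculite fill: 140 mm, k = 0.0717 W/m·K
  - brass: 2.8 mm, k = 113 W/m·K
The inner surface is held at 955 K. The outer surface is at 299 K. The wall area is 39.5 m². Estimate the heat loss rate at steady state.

Q ≈ 11000 W

Model the wall as resistances in series:
R_insulating firebrick = L/(kA) = 0.085/(0.253×39.5) = 0.008506 K/W
R_magnesite brick = L/(kA) = 0.245/(3.6×39.5) = 0.001723 K/W
R_vermiculite fill = L/(kA) = 0.14/(0.0717×39.5) = 0.04943 K/W
R_brass = L/(kA) = 0.0028/(113×39.5) = 6.273×10^-7 K/W
R_total = 0.05966 K/W
Q = ΔT / R_total = 656 / 0.05966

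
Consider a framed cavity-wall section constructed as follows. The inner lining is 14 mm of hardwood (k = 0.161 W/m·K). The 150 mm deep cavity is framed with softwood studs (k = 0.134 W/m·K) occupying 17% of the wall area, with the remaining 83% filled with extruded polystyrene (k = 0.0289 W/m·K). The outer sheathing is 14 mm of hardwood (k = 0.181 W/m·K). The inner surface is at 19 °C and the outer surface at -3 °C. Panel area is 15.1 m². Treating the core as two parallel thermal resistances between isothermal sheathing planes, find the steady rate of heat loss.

Q ≈ 98.5 W

Sheathing layers in series; stud and cavity paths in parallel between them.
R_inner = 0.014/(0.161×15.1) = 0.005759 K/W
R_stud  = 0.15/(0.134×0.17×15.1) = 0.4361 K/W
R_cav   = 0.15/(0.0289×0.83×15.1) = 0.4141 K/W
1/R_core = 1/R_stud + 1/R_cav → R_core = 0.2124 K/W
R_outer = 0.014/(0.181×15.1) = 0.005122 K/W
R_total = 0.2233 K/W
Q = ΔT/R_total = 22/0.2233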